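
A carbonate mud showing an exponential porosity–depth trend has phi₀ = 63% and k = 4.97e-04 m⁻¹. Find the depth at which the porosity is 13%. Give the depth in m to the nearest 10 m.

3180 m

Working in km (1 km = 1000 m; k in km⁻¹ = k in m⁻¹ × 1000):
Invert Athy's law: Z = ln(phi₀/phi) / k
Z = ln(0.63/0.13) / 0.497 = ln(4.846) / 0.497 = 1.5782 / 0.497 = 3.175 km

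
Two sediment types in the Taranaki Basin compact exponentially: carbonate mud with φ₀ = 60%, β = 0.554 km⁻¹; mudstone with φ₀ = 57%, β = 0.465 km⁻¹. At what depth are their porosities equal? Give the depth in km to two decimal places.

0.58 km

Set φ₀ₐ e^(−βₐZ) = φ₀ᵦ e^(−βᵦZ) ⇒ ln(φ₀ₐ/φ₀ᵦ) = (βₐ − βᵦ)·Z
Z = ln(0.6/0.57) / (0.554 − 0.465) = 0.0513 / 0.089 = 0.576 km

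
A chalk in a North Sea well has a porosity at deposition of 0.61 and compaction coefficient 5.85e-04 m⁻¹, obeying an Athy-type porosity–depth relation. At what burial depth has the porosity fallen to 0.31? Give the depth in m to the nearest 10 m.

1160 m

Working in km (1 km = 1000 m; c in km⁻¹ = c in m⁻¹ × 1000):
Invert Athy's law: Z = ln(φ₀/φ) / c
Z = ln(0.61/0.31) / 0.585 = ln(1.968) / 0.585 = 0.6769 / 0.585 = 1.157 km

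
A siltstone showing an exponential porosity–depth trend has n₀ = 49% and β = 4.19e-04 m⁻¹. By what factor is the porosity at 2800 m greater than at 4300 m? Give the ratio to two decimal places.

Working in km (1 km = 1000 m; β in km⁻¹ = β in m⁻¹ × 1000):
n(z₁)/n(z₂) = e^(−β·z₁)/e^(−β·z₂) = e^{β(z₂−z₁)}
= exp(0.419 × 1.5) = exp(0.6285) = 1.8748

1.87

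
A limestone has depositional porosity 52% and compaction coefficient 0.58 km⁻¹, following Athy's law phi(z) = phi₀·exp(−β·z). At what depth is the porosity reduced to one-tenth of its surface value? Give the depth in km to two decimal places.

3.97 km

phi/phi₀ = 1/10 ⇒ exp(−β·z) = 1/10 ⇒ z = ln(10) / β
z = 2.3026 / 0.58 = 3.970 km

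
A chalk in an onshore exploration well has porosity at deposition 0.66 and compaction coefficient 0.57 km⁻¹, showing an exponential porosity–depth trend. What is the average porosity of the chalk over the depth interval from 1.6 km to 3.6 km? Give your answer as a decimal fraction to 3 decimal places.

⟨φ⟩ = (1/(z₂−z₁)) ∫ φ₀ e^(−cz) dz = φ₀·(e^(−c·z₁) − e^(−c·z₂)) / (c·(z₂−z₁))
e^(−0.57×1.6) = 0.4017; e^(−0.57×3.6) = 0.1285
⟨φ⟩ = 0.66 × (0.4017 − 0.1285) / (0.57 × 2) = 0.66 × 0.2397 = 0.1582

0.158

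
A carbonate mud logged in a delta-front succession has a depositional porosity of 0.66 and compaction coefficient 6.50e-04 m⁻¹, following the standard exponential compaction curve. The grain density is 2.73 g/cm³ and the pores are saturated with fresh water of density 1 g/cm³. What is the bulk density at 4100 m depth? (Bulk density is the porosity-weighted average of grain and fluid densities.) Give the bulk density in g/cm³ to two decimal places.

2.65 g/cm³

Working in km (1 km = 1000 m; c in km⁻¹ = c in m⁻¹ × 1000):
Porosity at depth: n = 0.66·exp(−0.65×4.1) = 0.66×0.0696 = 0.0459
Bulk density: ρ_b = (1−n)ρ_g + n·ρ_f = 0.9541×2.73 + 0.0459×1
       = 2.605 + 0.046 = 2.651 g/cm³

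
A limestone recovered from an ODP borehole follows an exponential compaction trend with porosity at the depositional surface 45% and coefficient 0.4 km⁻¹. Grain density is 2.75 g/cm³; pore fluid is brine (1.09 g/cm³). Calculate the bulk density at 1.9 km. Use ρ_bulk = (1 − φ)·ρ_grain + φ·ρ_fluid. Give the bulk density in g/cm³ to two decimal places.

2.40 g/cm³

Porosity at depth: φ = 0.45·exp(−0.4×1.9) = 0.45×0.4677 = 0.2104
Bulk density: ρ_b = (1−φ)ρ_g + φ·ρ_f = 0.7896×2.75 + 0.2104×1.09
       = 2.171 + 0.229 = 2.401 g/cm³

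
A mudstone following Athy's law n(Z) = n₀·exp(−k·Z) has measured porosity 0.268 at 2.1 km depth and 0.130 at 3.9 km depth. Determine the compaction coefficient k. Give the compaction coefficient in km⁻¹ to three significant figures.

Athy: n(Z) = n₀ e^(−kZ) ⇒ n₁/n₂ = e^{k(Z₂−Z₁)} ⇒ k = ln(n₁/n₂)/(Z₂−Z₁)
k = ln(0.268/0.13) / (3.9 − 2.1) = ln(2.062) / 1.8 = 0.7235 / 1.8 = 0.4019 km⁻¹

0.402 km⁻¹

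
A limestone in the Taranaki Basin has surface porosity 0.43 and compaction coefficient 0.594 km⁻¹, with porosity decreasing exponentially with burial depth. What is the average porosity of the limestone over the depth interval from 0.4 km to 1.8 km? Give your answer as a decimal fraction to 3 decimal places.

0.230

⟨phi⟩ = (1/(z₂−z₁)) ∫ phi₀ e^(−cz) dz = phi₀·(e^(−c·z₁) − e^(−c·z₂)) / (c·(z₂−z₁))
e^(−0.594×0.4) = 0.7885; e^(−0.594×1.8) = 0.3433
⟨phi⟩ = 0.43 × (0.7885 − 0.3433) / (0.594 × 1.4) = 0.43 × 0.5354 = 0.2302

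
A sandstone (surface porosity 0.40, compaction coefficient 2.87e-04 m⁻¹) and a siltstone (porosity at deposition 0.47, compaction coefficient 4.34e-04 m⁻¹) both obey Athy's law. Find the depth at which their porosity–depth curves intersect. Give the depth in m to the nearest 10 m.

1100 m

Working in km (1 km = 1000 m; k in km⁻¹ = k in m⁻¹ × 1000):
Set phi₀ₐ e^(−kₐz) = phi₀ᵦ e^(−kᵦz) ⇒ ln(phi₀ₐ/phi₀ᵦ) = (kₐ − kᵦ)·z
z = ln(0.4/0.47) / (0.287 − 0.434) = -0.1613 / -0.147 = 1.097 km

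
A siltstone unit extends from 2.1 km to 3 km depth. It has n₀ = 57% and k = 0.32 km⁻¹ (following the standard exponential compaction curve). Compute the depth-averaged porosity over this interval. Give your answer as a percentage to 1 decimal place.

25.3%

⟨n⟩ = (1/(d₂−d₁)) ∫ n₀ e^(−kd) dd = n₀·(e^(−k·d₁) − e^(−k·d₂)) / (k·(d₂−d₁))
e^(−0.32×2.1) = 0.5107; e^(−0.32×3) = 0.3829
⟨n⟩ = 0.57 × (0.5107 − 0.3829) / (0.32 × 0.9) = 0.57 × 0.4437 = 0.2529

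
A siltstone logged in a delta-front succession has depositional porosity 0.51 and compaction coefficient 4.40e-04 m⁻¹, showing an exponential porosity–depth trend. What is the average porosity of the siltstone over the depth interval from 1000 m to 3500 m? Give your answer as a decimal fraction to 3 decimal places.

0.199

Working in km (1 km = 1000 m; c in km⁻¹ = c in m⁻¹ × 1000):
⟨n⟩ = (1/(Z₂−Z₁)) ∫ n₀ e^(−cZ) dZ = n₀·(e^(−c·Z₁) − e^(−c·Z₂)) / (c·(Z₂−Z₁))
e^(−0.44×1) = 0.6440; e^(−0.44×3.5) = 0.2144
⟨n⟩ = 0.51 × (0.6440 − 0.2144) / (0.44 × 2.5) = 0.51 × 0.3906 = 0.1992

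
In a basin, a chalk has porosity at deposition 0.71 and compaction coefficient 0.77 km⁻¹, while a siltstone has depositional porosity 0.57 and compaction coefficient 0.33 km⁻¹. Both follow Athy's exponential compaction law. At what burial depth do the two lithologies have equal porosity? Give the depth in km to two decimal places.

0.50 km

Set φ₀ₐ e^(−βₐz) = φ₀ᵦ e^(−βᵦz) ⇒ ln(φ₀ₐ/φ₀ᵦ) = (βₐ − βᵦ)·z
z = ln(0.71/0.57) / (0.77 − 0.33) = 0.2196 / 0.44 = 0.499 km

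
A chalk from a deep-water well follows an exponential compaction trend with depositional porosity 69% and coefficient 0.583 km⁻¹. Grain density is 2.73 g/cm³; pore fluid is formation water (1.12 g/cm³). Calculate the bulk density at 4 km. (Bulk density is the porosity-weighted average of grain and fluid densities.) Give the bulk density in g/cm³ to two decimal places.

2.62 g/cm³

Porosity at depth: phi = 0.69·exp(−0.583×4) = 0.69×0.0971 = 0.0670
Bulk density: ρ_b = (1−phi)ρ_g + phi·ρ_f = 0.9330×2.73 + 0.0670×1.12
       = 2.547 + 0.075 = 2.622 g/cm³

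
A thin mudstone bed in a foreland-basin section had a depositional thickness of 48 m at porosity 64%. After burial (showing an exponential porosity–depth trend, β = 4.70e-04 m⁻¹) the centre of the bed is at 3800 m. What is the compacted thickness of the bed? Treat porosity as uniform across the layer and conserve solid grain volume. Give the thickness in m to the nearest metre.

Working in km (1 km = 1000 m; β in km⁻¹ = β in m⁻¹ × 1000):
Porosity at 3.8 km: n = 0.64·exp(−0.47×3.8) = 0.1073
Solid-volume conservation: h(1−n) = h₀(1−n₀) ⇒ h = h₀·(1−n₀)/(1−n)
h = 0.048 × (1 − 0.64)/(1 − 0.1073) = 0.048 × 0.4033 = 0.0194 km

19 m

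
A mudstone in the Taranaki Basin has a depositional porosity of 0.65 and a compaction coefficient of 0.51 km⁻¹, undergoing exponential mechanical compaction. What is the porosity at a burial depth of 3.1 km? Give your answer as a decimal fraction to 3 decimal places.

phi = phi₀·exp(−β·Z) = 0.65 × exp(−0.51 × 3.1) = 0.65 × exp(−1.581)
  = 0.65 × 0.2058 = 0.1337

0.134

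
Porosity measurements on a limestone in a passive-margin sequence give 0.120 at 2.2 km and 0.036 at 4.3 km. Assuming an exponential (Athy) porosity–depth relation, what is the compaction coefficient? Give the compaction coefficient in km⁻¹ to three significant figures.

Athy: phi(d) = phi₀ e^(−cd) ⇒ phi₁/phi₂ = e^{c(d₂−d₁)} ⇒ c = ln(phi₁/phi₂)/(d₂−d₁)
c = ln(0.12/0.036) / (4.3 − 2.2) = ln(3.333) / 2.1 = 1.2040 / 2.1 = 0.5733 km⁻¹

0.573 km⁻¹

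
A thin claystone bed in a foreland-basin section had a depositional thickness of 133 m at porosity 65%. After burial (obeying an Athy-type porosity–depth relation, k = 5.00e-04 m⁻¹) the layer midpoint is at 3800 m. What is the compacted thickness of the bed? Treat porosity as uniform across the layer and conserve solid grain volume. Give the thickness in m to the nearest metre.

Working in km (1 km = 1000 m; k in km⁻¹ = k in m⁻¹ × 1000):
Porosity at 3.8 km: phi = 0.65·exp(−0.5×3.8) = 0.0972
Solid-volume conservation: h(1−phi) = h₀(1−phi₀) ⇒ h = h₀·(1−phi₀)/(1−phi)
h = 0.133 × (1 − 0.65)/(1 − 0.0972) = 0.133 × 0.3877 = 0.0516 km

52 m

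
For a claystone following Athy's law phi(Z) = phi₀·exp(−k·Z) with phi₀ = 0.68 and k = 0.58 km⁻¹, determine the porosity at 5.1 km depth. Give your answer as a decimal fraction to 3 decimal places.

0.035

phi = phi₀·exp(−k·Z) = 0.68 × exp(−0.58 × 5.1) = 0.68 × exp(−2.958)
  = 0.68 × 0.0519 = 0.0353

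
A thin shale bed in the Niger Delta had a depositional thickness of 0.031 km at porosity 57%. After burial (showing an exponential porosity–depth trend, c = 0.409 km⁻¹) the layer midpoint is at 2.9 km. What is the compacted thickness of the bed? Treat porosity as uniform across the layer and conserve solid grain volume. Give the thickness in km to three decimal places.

Porosity at 2.9 km: phi = 0.57·exp(−0.409×2.9) = 0.1741
Solid-volume conservation: h(1−phi) = h₀(1−phi₀) ⇒ h = h₀·(1−phi₀)/(1−phi)
h = 0.031 × (1 − 0.57)/(1 − 0.1741) = 0.031 × 0.5206 = 0.0161 km

0.016 km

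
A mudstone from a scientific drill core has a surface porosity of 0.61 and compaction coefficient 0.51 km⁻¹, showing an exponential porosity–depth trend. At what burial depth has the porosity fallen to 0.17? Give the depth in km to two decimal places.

Invert Athy's law: Z = ln(phi₀/phi) / k
Z = ln(0.61/0.17) / 0.51 = ln(3.588) / 0.51 = 1.2777 / 0.51 = 2.505 km

2.51 km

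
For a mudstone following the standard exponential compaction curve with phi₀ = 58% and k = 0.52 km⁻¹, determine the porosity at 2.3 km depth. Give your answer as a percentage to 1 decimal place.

phi = phi₀·exp(−k·Z) = 0.58 × exp(−0.52 × 2.3) = 0.58 × exp(−1.196)
  = 0.58 × 0.3024 = 0.1754

17.5%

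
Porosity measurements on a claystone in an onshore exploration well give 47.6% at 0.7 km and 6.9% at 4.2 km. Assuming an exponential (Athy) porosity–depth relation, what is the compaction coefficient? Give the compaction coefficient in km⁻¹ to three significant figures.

Athy: n(Z) = n₀ e^(−βZ) ⇒ n₁/n₂ = e^{β(Z₂−Z₁)} ⇒ β = ln(n₁/n₂)/(Z₂−Z₁)
β = ln(0.476/0.069) / (4.2 − 0.7) = ln(6.899) / 3.5 = 1.9313 / 3.5 = 0.5518 km⁻¹

0.552 km⁻¹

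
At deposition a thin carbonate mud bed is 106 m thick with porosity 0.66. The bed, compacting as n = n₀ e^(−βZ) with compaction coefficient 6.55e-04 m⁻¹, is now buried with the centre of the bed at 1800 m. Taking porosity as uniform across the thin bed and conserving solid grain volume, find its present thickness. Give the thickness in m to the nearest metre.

Working in km (1 km = 1000 m; β in km⁻¹ = β in m⁻¹ × 1000):
Porosity at 1.8 km: n = 0.66·exp(−0.655×1.8) = 0.2030
Solid-volume conservation: h(1−n) = h₀(1−n₀) ⇒ h = h₀·(1−n₀)/(1−n)
h = 0.106 × (1 − 0.66)/(1 − 0.2030) = 0.106 × 0.4266 = 0.0452 km

45 m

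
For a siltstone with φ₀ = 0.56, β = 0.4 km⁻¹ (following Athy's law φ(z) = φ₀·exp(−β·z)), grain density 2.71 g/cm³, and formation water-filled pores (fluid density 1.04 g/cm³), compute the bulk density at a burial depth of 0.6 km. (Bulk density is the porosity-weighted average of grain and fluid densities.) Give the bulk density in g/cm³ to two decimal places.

Porosity at depth: φ = 0.56·exp(−0.4×0.6) = 0.56×0.7866 = 0.4405
Bulk density: ρ_b = (1−φ)ρ_g + φ·ρ_f = 0.5595×2.71 + 0.4405×1.04
       = 1.516 + 0.458 = 1.974 g/cm³

1.97 g/cm³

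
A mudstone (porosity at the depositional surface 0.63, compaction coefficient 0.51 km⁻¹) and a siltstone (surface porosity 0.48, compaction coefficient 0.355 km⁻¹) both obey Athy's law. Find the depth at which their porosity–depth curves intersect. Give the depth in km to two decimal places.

1.75 km

Set phi₀ₐ e^(−cₐd) = phi₀ᵦ e^(−cᵦd) ⇒ ln(phi₀ₐ/phi₀ᵦ) = (cₐ − cᵦ)·d
d = ln(0.63/0.48) / (0.51 − 0.355) = 0.2719 / 0.155 = 1.754 km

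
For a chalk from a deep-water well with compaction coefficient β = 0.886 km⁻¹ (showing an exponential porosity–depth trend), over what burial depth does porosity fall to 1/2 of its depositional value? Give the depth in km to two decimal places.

0.78 km

φ/φ₀ = 1/2 ⇒ exp(−β·d) = 1/2 ⇒ d = ln(2) / β
d = 0.6931 / 0.886 = 0.782 km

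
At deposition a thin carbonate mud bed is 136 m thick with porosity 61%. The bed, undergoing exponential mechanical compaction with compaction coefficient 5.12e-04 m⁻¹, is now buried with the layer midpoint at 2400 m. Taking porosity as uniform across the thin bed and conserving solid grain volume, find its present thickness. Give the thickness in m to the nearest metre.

Working in km (1 km = 1000 m; β in km⁻¹ = β in m⁻¹ × 1000):
Porosity at 2.4 km: n = 0.61·exp(−0.512×2.4) = 0.1785
Solid-volume conservation: h(1−n) = h₀(1−n₀) ⇒ h = h₀·(1−n₀)/(1−n)
h = 0.136 × (1 − 0.61)/(1 − 0.1785) = 0.136 × 0.4747 = 0.0646 km

65 m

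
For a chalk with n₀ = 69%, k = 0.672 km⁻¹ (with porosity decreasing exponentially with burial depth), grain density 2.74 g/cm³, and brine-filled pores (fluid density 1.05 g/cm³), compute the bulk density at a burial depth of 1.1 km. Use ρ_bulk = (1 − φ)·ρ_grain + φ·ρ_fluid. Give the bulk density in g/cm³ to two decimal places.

2.18 g/cm³

Porosity at depth: n = 0.69·exp(−0.672×1.1) = 0.69×0.4775 = 0.3295
Bulk density: ρ_b = (1−n)ρ_g + n·ρ_f = 0.6705×2.74 + 0.3295×1.05
       = 1.837 + 0.346 = 2.183 g/cm³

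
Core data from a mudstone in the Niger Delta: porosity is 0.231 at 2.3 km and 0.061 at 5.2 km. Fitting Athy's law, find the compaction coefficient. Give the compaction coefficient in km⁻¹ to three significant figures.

0.459 km⁻¹

Athy: φ(d) = φ₀ e^(−βd) ⇒ φ₁/φ₂ = e^{β(d₂−d₁)} ⇒ β = ln(φ₁/φ₂)/(d₂−d₁)
β = ln(0.231/0.061) / (5.2 − 2.3) = ln(3.787) / 2.9 = 1.3315 / 2.9 = 0.4592 km⁻¹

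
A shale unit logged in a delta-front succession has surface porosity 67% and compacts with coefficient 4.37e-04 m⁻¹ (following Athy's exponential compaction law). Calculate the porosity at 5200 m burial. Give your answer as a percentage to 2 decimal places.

Working in km (1 km = 1000 m; c in km⁻¹ = c in m⁻¹ × 1000):
φ = φ₀·exp(−c·z) = 0.67 × exp(−0.437 × 5.2) = 0.67 × exp(−2.272)
  = 0.67 × 0.1031 = 0.0691

6.91%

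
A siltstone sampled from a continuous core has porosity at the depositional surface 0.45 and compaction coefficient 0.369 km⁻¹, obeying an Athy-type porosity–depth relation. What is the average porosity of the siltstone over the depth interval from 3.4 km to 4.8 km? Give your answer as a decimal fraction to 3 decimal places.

0.100

⟨phi⟩ = (1/(Z₂−Z₁)) ∫ phi₀ e^(−kZ) dZ = phi₀·(e^(−k·Z₁) − e^(−k·Z₂)) / (k·(Z₂−Z₁))
e^(−0.369×3.4) = 0.2852; e^(−0.369×4.8) = 0.1701
⟨phi⟩ = 0.45 × (0.2852 − 0.1701) / (0.369 × 1.4) = 0.45 × 0.2227 = 0.1002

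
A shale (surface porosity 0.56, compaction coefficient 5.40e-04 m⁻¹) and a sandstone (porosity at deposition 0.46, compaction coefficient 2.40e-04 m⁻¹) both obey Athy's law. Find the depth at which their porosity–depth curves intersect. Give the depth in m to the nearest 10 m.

Working in km (1 km = 1000 m; k in km⁻¹ = k in m⁻¹ × 1000):
Set φ₀ₐ e^(−kₐZ) = φ₀ᵦ e^(−kᵦZ) ⇒ ln(φ₀ₐ/φ₀ᵦ) = (kₐ − kᵦ)·Z
Z = ln(0.56/0.46) / (0.54 − 0.24) = 0.1967 / 0.3 = 0.656 km

660 m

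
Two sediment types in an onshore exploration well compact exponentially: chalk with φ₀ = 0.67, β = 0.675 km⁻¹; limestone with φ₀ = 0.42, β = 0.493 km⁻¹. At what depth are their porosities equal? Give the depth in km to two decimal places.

2.57 km

Set φ₀ₐ e^(−βₐZ) = φ₀ᵦ e^(−βᵦZ) ⇒ ln(φ₀ₐ/φ₀ᵦ) = (βₐ − βᵦ)·Z
Z = ln(0.67/0.42) / (0.675 − 0.493) = 0.4670 / 0.182 = 2.566 km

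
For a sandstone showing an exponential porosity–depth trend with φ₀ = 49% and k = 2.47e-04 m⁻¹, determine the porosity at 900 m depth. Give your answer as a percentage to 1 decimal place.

39.2%

Working in km (1 km = 1000 m; k in km⁻¹ = k in m⁻¹ × 1000):
φ = φ₀·exp(−k·z) = 0.49 × exp(−0.247 × 0.9) = 0.49 × exp(−0.2223)
  = 0.49 × 0.8007 = 0.3923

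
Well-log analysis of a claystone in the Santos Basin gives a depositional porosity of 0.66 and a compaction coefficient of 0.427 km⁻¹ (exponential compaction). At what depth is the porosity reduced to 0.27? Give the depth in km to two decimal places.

Invert Athy's law: Z = ln(φ₀/φ) / β
Z = ln(0.66/0.27) / 0.427 = ln(2.444) / 0.427 = 0.8938 / 0.427 = 2.093 km

2.09 km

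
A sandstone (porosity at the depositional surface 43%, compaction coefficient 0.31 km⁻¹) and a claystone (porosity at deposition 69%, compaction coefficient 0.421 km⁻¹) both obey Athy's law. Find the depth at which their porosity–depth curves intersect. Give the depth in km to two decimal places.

4.26 km

Set phi₀ₐ e^(−kₐZ) = phi₀ᵦ e^(−kᵦZ) ⇒ ln(phi₀ₐ/phi₀ᵦ) = (kₐ − kᵦ)·Z
Z = ln(0.43/0.69) / (0.31 − 0.421) = -0.4729 / -0.111 = 4.260 km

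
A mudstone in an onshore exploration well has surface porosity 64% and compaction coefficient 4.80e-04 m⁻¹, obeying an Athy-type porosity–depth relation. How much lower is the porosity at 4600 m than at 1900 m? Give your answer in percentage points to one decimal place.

18.7 percentage points

Working in km (1 km = 1000 m; β in km⁻¹ = β in m⁻¹ × 1000):
φ(1.9) = 0.64·e^(−0.48×1.9) = 0.2571
φ(4.6) = 0.64·e^(−0.48×4.6) = 0.0703
Δφ = 0.2571 − 0.0703 = 0.1868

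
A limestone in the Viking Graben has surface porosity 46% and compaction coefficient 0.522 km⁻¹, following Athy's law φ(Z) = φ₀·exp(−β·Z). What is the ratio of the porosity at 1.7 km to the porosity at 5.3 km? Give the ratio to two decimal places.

6.55

φ(Z₁)/φ(Z₂) = e^(−β·Z₁)/e^(−β·Z₂) = e^{β(Z₂−Z₁)}
= exp(0.522 × 3.6) = exp(1.879) = 6.5483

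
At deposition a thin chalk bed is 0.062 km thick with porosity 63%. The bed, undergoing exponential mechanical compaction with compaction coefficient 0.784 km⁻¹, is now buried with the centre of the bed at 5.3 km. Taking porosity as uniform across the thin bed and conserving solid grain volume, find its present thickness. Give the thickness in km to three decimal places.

0.023 km

Porosity at 5.3 km: n = 0.63·exp(−0.784×5.3) = 0.0099
Solid-volume conservation: h(1−n) = h₀(1−n₀) ⇒ h = h₀·(1−n₀)/(1−n)
h = 0.062 × (1 − 0.63)/(1 − 0.0099) = 0.062 × 0.3737 = 0.0232 km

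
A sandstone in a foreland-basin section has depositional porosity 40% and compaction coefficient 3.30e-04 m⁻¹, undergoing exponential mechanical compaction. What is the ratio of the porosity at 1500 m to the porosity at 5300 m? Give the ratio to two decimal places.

Working in km (1 km = 1000 m; c in km⁻¹ = c in m⁻¹ × 1000):
n(Z₁)/n(Z₂) = e^(−c·Z₁)/e^(−c·Z₂) = e^{c(Z₂−Z₁)}
= exp(0.33 × 3.8) = exp(1.254) = 3.5043

3.50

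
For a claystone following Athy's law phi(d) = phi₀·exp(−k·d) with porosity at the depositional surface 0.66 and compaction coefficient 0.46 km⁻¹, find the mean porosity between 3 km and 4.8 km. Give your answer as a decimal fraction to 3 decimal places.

0.113

⟨phi⟩ = (1/(d₂−d₁)) ∫ phi₀ e^(−kd) dd = phi₀·(e^(−k·d₁) − e^(−k·d₂)) / (k·(d₂−d₁))
e^(−0.46×3) = 0.2516; e^(−0.46×4.8) = 0.1099
⟨phi⟩ = 0.66 × (0.2516 − 0.1099) / (0.46 × 1.8) = 0.66 × 0.1711 = 0.1129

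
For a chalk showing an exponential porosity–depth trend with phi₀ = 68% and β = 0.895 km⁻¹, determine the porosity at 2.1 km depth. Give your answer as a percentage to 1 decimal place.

phi = phi₀·exp(−β·z) = 0.68 × exp(−0.895 × 2.1) = 0.68 × exp(−1.88)
  = 0.68 × 0.1527 = 0.1038

10.4%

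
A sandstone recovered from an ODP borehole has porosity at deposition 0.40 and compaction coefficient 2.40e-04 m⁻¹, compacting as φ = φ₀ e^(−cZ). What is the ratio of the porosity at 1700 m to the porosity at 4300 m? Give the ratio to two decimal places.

1.87

Working in km (1 km = 1000 m; c in km⁻¹ = c in m⁻¹ × 1000):
φ(Z₁)/φ(Z₂) = e^(−c·Z₁)/e^(−c·Z₂) = e^{c(Z₂−Z₁)}
= exp(0.24 × 2.6) = exp(0.624) = 1.8664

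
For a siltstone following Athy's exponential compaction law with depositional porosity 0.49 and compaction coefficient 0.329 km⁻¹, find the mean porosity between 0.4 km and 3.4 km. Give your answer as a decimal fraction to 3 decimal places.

0.273

⟨n⟩ = (1/(z₂−z₁)) ∫ n₀ e^(−kz) dz = n₀·(e^(−k·z₁) − e^(−k·z₂)) / (k·(z₂−z₁))
e^(−0.329×0.4) = 0.8767; e^(−0.329×3.4) = 0.3267
⟨n⟩ = 0.49 × (0.8767 − 0.3267) / (0.329 × 3) = 0.49 × 0.5572 = 0.2730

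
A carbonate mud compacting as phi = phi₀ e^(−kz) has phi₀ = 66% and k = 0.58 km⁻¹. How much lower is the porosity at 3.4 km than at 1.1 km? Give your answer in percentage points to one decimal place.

25.7 percentage points

phi(1.1) = 0.66·e^(−0.58×1.1) = 0.3487
phi(3.4) = 0.66·e^(−0.58×3.4) = 0.0919
Δphi = 0.3487 − 0.0919 = 0.2569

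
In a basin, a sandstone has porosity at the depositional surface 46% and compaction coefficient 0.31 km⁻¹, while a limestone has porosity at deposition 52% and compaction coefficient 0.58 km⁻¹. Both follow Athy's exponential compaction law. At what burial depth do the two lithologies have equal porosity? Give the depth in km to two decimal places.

Set phi₀ₐ e^(−βₐd) = phi₀ᵦ e^(−βᵦd) ⇒ ln(phi₀ₐ/phi₀ᵦ) = (βₐ − βᵦ)·d
d = ln(0.46/0.52) / (0.31 − 0.58) = -0.1226 / -0.27 = 0.454 km

0.45 km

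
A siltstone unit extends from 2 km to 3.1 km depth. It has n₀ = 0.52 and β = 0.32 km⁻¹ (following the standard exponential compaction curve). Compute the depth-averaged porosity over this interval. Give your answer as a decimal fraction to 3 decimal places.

0.231

⟨n⟩ = (1/(Z₂−Z₁)) ∫ n₀ e^(−βZ) dZ = n₀·(e^(−β·Z₁) − e^(−β·Z₂)) / (β·(Z₂−Z₁))
e^(−0.32×2) = 0.5273; e^(−0.32×3.1) = 0.3708
⟨n⟩ = 0.52 × (0.5273 − 0.3708) / (0.32 × 1.1) = 0.52 × 0.4445 = 0.2311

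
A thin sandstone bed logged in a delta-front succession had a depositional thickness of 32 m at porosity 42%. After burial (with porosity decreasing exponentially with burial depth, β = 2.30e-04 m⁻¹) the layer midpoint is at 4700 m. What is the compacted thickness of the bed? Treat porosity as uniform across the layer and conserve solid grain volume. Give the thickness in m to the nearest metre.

Working in km (1 km = 1000 m; β in km⁻¹ = β in m⁻¹ × 1000):
Porosity at 4.7 km: n = 0.42·exp(−0.23×4.7) = 0.1425
Solid-volume conservation: h(1−n) = h₀(1−n₀) ⇒ h = h₀·(1−n₀)/(1−n)
h = 0.032 × (1 − 0.42)/(1 − 0.1425) = 0.032 × 0.6764 = 0.0216 km

22 m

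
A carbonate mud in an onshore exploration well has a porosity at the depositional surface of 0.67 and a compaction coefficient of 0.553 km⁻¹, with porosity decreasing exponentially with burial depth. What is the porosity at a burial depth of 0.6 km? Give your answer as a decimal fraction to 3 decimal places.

phi = phi₀·exp(−k·z) = 0.67 × exp(−0.553 × 0.6) = 0.67 × exp(−0.3318)
  = 0.67 × 0.7176 = 0.4808

0.481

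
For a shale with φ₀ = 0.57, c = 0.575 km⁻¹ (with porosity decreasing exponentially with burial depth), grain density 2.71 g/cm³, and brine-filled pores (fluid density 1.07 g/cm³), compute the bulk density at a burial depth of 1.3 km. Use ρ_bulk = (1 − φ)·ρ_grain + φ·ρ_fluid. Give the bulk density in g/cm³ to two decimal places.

2.27 g/cm³

Porosity at depth: φ = 0.57·exp(−0.575×1.3) = 0.57×0.4735 = 0.2699
Bulk density: ρ_b = (1−φ)ρ_g + φ·ρ_f = 0.7301×2.71 + 0.2699×1.07
       = 1.979 + 0.289 = 2.267 g/cm³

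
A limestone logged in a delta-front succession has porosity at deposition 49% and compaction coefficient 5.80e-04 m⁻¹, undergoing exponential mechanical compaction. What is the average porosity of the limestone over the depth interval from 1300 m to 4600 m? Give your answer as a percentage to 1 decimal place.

10.3%

Working in km (1 km = 1000 m; c in km⁻¹ = c in m⁻¹ × 1000):
⟨phi⟩ = (1/(d₂−d₁)) ∫ phi₀ e^(−cd) dd = phi₀·(e^(−c·d₁) − e^(−c·d₂)) / (c·(d₂−d₁))
e^(−0.58×1.3) = 0.4705; e^(−0.58×4.6) = 0.0694
⟨phi⟩ = 0.49 × (0.4705 − 0.0694) / (0.58 × 3.3) = 0.49 × 0.2096 = 0.1027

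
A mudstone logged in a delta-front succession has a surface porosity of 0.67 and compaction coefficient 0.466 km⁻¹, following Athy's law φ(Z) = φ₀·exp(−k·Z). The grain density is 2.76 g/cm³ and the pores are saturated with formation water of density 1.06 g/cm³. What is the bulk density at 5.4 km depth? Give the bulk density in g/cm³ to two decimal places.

Porosity at depth: φ = 0.67·exp(−0.466×5.4) = 0.67×0.0807 = 0.0541
Bulk density: ρ_b = (1−φ)ρ_g + φ·ρ_f = 0.9459×2.76 + 0.0541×1.06
       = 2.611 + 0.057 = 2.668 g/cm³

2.67 g/cm³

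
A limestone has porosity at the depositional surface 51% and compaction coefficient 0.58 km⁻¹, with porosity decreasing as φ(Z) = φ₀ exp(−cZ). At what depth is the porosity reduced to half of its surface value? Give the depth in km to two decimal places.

φ/φ₀ = 1/2 ⇒ exp(−c·Z) = 1/2 ⇒ Z = ln(2) / c
Z = 0.6931 / 0.58 = 1.195 km

1.20 km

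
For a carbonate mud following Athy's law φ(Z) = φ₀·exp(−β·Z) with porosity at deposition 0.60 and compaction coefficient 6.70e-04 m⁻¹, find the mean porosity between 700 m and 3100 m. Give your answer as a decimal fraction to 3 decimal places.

Working in km (1 km = 1000 m; β in km⁻¹ = β in m⁻¹ × 1000):
⟨φ⟩ = (1/(Z₂−Z₁)) ∫ φ₀ e^(−βZ) dZ = φ₀·(e^(−β·Z₁) − e^(−β·Z₂)) / (β·(Z₂−Z₁))
e^(−0.67×0.7) = 0.6256; e^(−0.67×3.1) = 0.1253
⟨φ⟩ = 0.6 × (0.6256 − 0.1253) / (0.67 × 2.4) = 0.6 × 0.3111 = 0.1867

0.187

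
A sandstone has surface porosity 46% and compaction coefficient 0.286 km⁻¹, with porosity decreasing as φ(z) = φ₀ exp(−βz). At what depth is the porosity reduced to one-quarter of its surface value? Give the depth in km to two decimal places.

φ/φ₀ = 1/4 ⇒ exp(−β·z) = 1/4 ⇒ z = ln(4) / β
z = 1.3863 / 0.286 = 4.847 km

4.85 km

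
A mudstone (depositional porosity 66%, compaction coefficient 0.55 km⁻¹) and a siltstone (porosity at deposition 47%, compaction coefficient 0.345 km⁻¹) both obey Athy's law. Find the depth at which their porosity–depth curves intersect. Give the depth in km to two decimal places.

Set φ₀ₐ e^(−kₐZ) = φ₀ᵦ e^(−kᵦZ) ⇒ ln(φ₀ₐ/φ₀ᵦ) = (kₐ − kᵦ)·Z
Z = ln(0.66/0.47) / (0.55 − 0.345) = 0.3395 / 0.205 = 1.656 km

1.66 km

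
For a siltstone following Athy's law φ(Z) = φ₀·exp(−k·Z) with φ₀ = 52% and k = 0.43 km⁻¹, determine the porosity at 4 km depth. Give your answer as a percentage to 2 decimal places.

9.31%

φ = φ₀·exp(−k·Z) = 0.52 × exp(−0.43 × 4) = 0.52 × exp(−1.72)
  = 0.52 × 0.1791 = 0.0931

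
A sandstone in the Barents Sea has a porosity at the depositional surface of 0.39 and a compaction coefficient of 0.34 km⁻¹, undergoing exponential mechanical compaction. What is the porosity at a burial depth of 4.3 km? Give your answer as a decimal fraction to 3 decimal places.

n = n₀·exp(−β·Z) = 0.39 × exp(−0.34 × 4.3) = 0.39 × exp(−1.462)
  = 0.39 × 0.2318 = 0.0904

0.090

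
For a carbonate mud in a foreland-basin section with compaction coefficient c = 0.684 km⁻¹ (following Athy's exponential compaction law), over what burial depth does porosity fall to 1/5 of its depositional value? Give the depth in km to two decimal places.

2.35 km

n/n₀ = 1/5 ⇒ exp(−c·z) = 1/5 ⇒ z = ln(5) / c
z = 1.6094 / 0.684 = 2.353 km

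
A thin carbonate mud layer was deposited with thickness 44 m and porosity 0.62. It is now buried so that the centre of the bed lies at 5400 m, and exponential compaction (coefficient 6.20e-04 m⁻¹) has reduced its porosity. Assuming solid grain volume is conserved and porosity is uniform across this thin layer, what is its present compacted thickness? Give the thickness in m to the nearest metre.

Working in km (1 km = 1000 m; β in km⁻¹ = β in m⁻¹ × 1000):
Porosity at 5.4 km: n = 0.62·exp(−0.62×5.4) = 0.0218
Solid-volume conservation: h(1−n) = h₀(1−n₀) ⇒ h = h₀·(1−n₀)/(1−n)
h = 0.044 × (1 − 0.62)/(1 − 0.0218) = 0.044 × 0.3885 = 0.0171 km

17 m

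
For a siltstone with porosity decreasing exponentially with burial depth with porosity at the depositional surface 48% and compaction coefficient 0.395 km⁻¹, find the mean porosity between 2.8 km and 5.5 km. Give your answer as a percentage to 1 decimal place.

⟨φ⟩ = (1/(Z₂−Z₁)) ∫ φ₀ e^(−βZ) dZ = φ₀·(e^(−β·Z₁) − e^(−β·Z₂)) / (β·(Z₂−Z₁))
e^(−0.395×2.8) = 0.3309; e^(−0.395×5.5) = 0.1139
⟨φ⟩ = 0.48 × (0.3309 − 0.1139) / (0.395 × 2.7) = 0.48 × 0.2035 = 0.0977

9.8%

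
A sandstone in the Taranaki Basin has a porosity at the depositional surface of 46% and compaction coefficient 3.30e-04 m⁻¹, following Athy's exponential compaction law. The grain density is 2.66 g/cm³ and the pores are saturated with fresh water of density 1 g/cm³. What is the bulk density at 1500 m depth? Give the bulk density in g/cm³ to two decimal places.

Working in km (1 km = 1000 m; β in km⁻¹ = β in m⁻¹ × 1000):
Porosity at depth: n = 0.46·exp(−0.33×1.5) = 0.46×0.6096 = 0.2804
Bulk density: ρ_b = (1−n)ρ_g + n·ρ_f = 0.7196×2.66 + 0.2804×1
       = 1.914 + 0.280 = 2.195 g/cm³

2.19 g/cm³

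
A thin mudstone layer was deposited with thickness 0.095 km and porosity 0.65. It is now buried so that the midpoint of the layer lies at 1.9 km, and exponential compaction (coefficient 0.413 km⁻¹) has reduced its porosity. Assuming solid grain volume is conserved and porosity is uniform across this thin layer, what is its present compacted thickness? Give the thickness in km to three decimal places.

Porosity at 1.9 km: phi = 0.65·exp(−0.413×1.9) = 0.2966
Solid-volume conservation: h(1−phi) = h₀(1−phi₀) ⇒ h = h₀·(1−phi₀)/(1−phi)
h = 0.095 × (1 − 0.65)/(1 − 0.2966) = 0.095 × 0.4976 = 0.0473 km

0.047 km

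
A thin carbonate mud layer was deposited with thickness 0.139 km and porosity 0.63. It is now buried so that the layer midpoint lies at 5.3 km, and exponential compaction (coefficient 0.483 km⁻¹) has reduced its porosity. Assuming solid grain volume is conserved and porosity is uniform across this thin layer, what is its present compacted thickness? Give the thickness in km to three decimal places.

Porosity at 5.3 km: n = 0.63·exp(−0.483×5.3) = 0.0487
Solid-volume conservation: h(1−n) = h₀(1−n₀) ⇒ h = h₀·(1−n₀)/(1−n)
h = 0.139 × (1 − 0.63)/(1 − 0.0487) = 0.139 × 0.3889 = 0.0541 km

0.054 km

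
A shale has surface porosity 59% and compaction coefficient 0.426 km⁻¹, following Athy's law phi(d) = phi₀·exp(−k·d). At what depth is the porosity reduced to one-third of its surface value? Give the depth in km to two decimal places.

2.58 km

phi/phi₀ = 1/3 ⇒ exp(−k·d) = 1/3 ⇒ d = ln(3) / k
d = 1.0986 / 0.426 = 2.579 km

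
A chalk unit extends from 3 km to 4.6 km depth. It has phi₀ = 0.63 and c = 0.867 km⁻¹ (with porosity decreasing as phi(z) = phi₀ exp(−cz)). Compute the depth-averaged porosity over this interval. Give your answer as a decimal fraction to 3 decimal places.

0.025

⟨phi⟩ = (1/(z₂−z₁)) ∫ phi₀ e^(−cz) dz = phi₀·(e^(−c·z₁) − e^(−c·z₂)) / (c·(z₂−z₁))
e^(−0.867×3) = 0.0742; e^(−0.867×4.6) = 0.0185
⟨phi⟩ = 0.63 × (0.0742 − 0.0185) / (0.867 × 1.6) = 0.63 × 0.0401 = 0.0253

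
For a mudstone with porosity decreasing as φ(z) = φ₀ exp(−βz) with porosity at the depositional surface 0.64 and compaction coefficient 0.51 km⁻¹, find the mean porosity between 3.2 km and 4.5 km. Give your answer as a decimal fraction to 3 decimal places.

⟨φ⟩ = (1/(z₂−z₁)) ∫ φ₀ e^(−βz) dz = φ₀·(e^(−β·z₁) − e^(−β·z₂)) / (β·(z₂−z₁))
e^(−0.51×3.2) = 0.1955; e^(−0.51×4.5) = 0.1008
⟨φ⟩ = 0.64 × (0.1955 − 0.1008) / (0.51 × 1.3) = 0.64 × 0.1430 = 0.0915

0.091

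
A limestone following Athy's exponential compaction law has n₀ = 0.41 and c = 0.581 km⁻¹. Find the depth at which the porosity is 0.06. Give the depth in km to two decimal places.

3.31 km

Invert Athy's law: Z = ln(n₀/n) / c
Z = ln(0.41/0.06) / 0.581 = ln(6.833) / 0.581 = 1.9218 / 0.581 = 3.308 km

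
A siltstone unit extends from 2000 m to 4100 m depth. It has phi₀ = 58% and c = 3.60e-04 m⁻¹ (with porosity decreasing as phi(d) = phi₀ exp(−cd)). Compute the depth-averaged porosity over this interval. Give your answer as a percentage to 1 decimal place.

Working in km (1 km = 1000 m; c in km⁻¹ = c in m⁻¹ × 1000):
⟨phi⟩ = (1/(d₂−d₁)) ∫ phi₀ e^(−cd) dd = phi₀·(e^(−c·d₁) − e^(−c·d₂)) / (c·(d₂−d₁))
e^(−0.36×2) = 0.4868; e^(−0.36×4.1) = 0.2286
⟨phi⟩ = 0.58 × (0.4868 − 0.2286) / (0.36 × 2.1) = 0.58 × 0.3415 = 0.1981

19.8%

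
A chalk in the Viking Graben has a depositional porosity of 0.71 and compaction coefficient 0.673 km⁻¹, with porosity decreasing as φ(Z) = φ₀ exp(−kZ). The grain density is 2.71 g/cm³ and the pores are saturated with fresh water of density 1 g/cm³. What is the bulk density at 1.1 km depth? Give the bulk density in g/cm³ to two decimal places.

Porosity at depth: φ = 0.71·exp(−0.673×1.1) = 0.71×0.4770 = 0.3386
Bulk density: ρ_b = (1−φ)ρ_g + φ·ρ_f = 0.6614×2.71 + 0.3386×1
       = 1.792 + 0.339 = 2.131 g/cm³

2.13 g/cm³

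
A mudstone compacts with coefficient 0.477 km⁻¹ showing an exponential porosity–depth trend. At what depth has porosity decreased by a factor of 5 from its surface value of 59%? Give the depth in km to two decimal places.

3.37 km

φ/φ₀ = 1/5 ⇒ exp(−k·d) = 1/5 ⇒ d = ln(5) / k
d = 1.6094 / 0.477 = 3.374 km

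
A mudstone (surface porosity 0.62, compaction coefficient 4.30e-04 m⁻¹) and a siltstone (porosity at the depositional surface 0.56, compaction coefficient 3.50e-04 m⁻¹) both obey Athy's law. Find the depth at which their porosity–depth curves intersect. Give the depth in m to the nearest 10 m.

Working in km (1 km = 1000 m; β in km⁻¹ = β in m⁻¹ × 1000):
Set phi₀ₐ e^(−βₐZ) = phi₀ᵦ e^(−βᵦZ) ⇒ ln(phi₀ₐ/phi₀ᵦ) = (βₐ − βᵦ)·Z
Z = ln(0.62/0.56) / (0.43 − 0.35) = 0.1018 / 0.08 = 1.272 km

1270 m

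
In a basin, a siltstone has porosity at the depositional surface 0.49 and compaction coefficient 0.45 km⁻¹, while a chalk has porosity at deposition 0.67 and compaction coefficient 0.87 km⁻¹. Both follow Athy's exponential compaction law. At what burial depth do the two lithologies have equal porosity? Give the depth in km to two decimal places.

0.74 km

Set phi₀ₐ e^(−kₐd) = phi₀ᵦ e^(−kᵦd) ⇒ ln(phi₀ₐ/phi₀ᵦ) = (kₐ − kᵦ)·d
d = ln(0.49/0.67) / (0.45 − 0.87) = -0.3129 / -0.42 = 0.745 km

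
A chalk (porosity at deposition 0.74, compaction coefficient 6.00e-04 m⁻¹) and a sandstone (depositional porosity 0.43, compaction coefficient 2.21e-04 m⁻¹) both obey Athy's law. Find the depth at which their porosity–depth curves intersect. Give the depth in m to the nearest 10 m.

Working in km (1 km = 1000 m; k in km⁻¹ = k in m⁻¹ × 1000):
Set phi₀ₐ e^(−kₐz) = phi₀ᵦ e^(−kᵦz) ⇒ ln(phi₀ₐ/phi₀ᵦ) = (kₐ − kᵦ)·z
z = ln(0.74/0.43) / (0.6 − 0.221) = 0.5429 / 0.379 = 1.432 km

1430 m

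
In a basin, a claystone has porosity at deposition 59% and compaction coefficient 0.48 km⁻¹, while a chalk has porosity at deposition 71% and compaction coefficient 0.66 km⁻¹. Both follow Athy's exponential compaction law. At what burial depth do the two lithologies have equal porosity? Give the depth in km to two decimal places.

Set n₀ₐ e^(−βₐz) = n₀ᵦ e^(−βᵦz) ⇒ ln(n₀ₐ/n₀ᵦ) = (βₐ − βᵦ)·z
z = ln(0.59/0.71) / (0.48 − 0.66) = -0.1851 / -0.18 = 1.029 km

1.03 km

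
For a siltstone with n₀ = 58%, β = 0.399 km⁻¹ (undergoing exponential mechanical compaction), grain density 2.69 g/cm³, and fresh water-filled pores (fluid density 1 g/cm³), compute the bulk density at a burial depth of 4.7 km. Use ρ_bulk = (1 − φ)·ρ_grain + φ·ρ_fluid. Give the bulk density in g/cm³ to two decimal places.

2.54 g/cm³

Porosity at depth: n = 0.58·exp(−0.399×4.7) = 0.58×0.1533 = 0.0889
Bulk density: ρ_b = (1−n)ρ_g + n·ρ_f = 0.9111×2.69 + 0.0889×1
       = 2.451 + 0.089 = 2.540 g/cm³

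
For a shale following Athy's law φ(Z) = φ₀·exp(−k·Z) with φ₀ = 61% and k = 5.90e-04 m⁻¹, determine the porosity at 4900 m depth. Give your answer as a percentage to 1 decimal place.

Working in km (1 km = 1000 m; k in km⁻¹ = k in m⁻¹ × 1000):
φ = φ₀·exp(−k·Z) = 0.61 × exp(−0.59 × 4.9) = 0.61 × exp(−2.891)
  = 0.61 × 0.0555 = 0.0339

3.4%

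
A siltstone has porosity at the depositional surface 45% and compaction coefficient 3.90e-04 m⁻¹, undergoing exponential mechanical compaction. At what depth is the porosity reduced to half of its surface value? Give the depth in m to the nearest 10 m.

1780 m

Working in km (1 km = 1000 m; k in km⁻¹ = k in m⁻¹ × 1000):
n/n₀ = 1/2 ⇒ exp(−k·d) = 1/2 ⇒ d = ln(2) / k
d = 0.6931 / 0.39 = 1.777 km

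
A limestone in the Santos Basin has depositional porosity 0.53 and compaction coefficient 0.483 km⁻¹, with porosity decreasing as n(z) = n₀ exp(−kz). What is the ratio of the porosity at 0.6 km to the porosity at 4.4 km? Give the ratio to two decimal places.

n(z₁)/n(z₂) = e^(−k·z₁)/e^(−k·z₂) = e^{k(z₂−z₁)}
= exp(0.483 × 3.8) = exp(1.835) = 6.2676

6.27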